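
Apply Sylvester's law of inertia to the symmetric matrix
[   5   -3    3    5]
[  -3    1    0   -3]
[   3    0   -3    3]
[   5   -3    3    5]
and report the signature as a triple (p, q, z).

Answer: (1, 2, 1)

Derivation:
step 0: pivot 5 → sign +
step 1: pivot -4/5 → sign −
step 2: pivot -3/4 → sign −
step 3: row/col 3 already zero → sign 0
signature = (1, 2, 1)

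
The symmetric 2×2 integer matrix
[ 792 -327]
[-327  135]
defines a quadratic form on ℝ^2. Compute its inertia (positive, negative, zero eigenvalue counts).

Answer: (1, 1, 0)

Derivation:
step 0: pivot 792 → sign +
step 1: pivot -1/88 → sign −
signature = (1, 1, 0)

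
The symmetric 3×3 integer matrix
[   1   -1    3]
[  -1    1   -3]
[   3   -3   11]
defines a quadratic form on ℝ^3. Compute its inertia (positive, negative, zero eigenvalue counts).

step 0: pivot 1 → sign +
step 1: pivot 2 → sign +
step 2: row/col 2 already zero → sign 0
signature = (2, 0, 1)

Answer: (2, 0, 1)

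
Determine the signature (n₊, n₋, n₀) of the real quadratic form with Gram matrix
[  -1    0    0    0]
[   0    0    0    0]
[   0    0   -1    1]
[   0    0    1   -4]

Answer: (0, 3, 1)

Derivation:
step 0: pivot -1 → sign −
step 1: pivot -1 → sign −
step 2: pivot -3 → sign −
step 3: row/col 3 already zero → sign 0
signature = (0, 3, 1)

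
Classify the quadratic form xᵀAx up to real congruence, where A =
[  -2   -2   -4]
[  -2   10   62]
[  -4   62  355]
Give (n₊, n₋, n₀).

Answer: (1, 1, 1)

Derivation:
step 0: pivot -2 → sign −
step 1: pivot 12 → sign +
step 2: row/col 2 already zero → sign 0
signature = (1, 1, 1)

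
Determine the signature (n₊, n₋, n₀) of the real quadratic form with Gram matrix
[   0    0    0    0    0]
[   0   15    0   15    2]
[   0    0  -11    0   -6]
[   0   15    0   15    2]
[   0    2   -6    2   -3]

step 0: pivot 15 → sign +
step 1: pivot -11 → sign −
step 2: pivot 1/165 → sign +
step 3: row/col 3 already zero → sign 0
step 4: row/col 4 already zero → sign 0
signature = (2, 1, 2)

Answer: (2, 1, 2)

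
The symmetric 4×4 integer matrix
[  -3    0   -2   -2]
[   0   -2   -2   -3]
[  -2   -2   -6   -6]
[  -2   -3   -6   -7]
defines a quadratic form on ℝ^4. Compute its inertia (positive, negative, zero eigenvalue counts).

step 0: pivot -3 → sign −
step 1: pivot -2 → sign −
step 2: pivot -8/3 → sign −
step 3: pivot -1/8 → sign −
signature = (0, 4, 0)

Answer: (0, 4, 0)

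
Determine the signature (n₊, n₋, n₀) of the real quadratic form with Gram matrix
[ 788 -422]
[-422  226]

step 0: pivot 788 → sign +
step 1: pivot 1/197 → sign +
signature = (2, 0, 0)

Answer: (2, 0, 0)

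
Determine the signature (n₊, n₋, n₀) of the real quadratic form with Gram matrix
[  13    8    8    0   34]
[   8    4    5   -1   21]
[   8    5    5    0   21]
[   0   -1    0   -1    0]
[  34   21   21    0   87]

step 0: pivot 13 → sign +
step 1: pivot -12/13 → sign −
step 2: pivot 1/12 → sign +
step 3: pivot -2 → sign −
step 4: row/col 4 already zero → sign 0
signature = (2, 2, 1)

Answer: (2, 2, 1)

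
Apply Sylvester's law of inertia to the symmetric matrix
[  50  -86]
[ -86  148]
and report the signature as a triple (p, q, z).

step 0: pivot 50 → sign +
step 1: pivot 2/25 → sign +
signature = (2, 0, 0)

Answer: (2, 0, 0)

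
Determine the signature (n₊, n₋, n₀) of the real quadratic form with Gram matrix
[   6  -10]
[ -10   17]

step 0: pivot 6 → sign +
step 1: pivot 1/3 → sign +
signature = (2, 0, 0)

Answer: (2, 0, 0)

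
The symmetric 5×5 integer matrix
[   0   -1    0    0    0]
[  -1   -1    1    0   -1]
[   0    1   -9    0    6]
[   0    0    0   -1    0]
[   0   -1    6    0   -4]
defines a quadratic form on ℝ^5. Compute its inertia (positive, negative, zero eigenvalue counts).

Answer: (1, 3, 1)

Derivation:
step 0: pivot -1 → sign −
step 1: pivot 1 → sign +
step 2: pivot -9 → sign −
step 3: pivot -1 → sign −
step 4: row/col 4 already zero → sign 0
signature = (1, 3, 1)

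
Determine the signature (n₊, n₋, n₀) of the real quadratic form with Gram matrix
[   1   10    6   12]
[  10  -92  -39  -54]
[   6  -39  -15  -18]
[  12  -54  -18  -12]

step 0: pivot 1 → sign +
step 1: pivot -192 → sign −
step 2: pivot 3/64 → sign +
step 3: row/col 3 already zero → sign 0
signature = (2, 1, 1)

Answer: (2, 1, 1)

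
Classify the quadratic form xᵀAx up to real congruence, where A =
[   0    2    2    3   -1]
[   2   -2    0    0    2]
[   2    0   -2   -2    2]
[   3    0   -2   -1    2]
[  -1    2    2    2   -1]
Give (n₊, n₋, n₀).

step 0: pivot -2 → sign −
step 1: pivot 2 → sign +
step 2: pivot -4 → sign −
step 3: pivot 3/4 → sign +
step 4: row/col 4 already zero → sign 0
signature = (2, 2, 1)

Answer: (2, 2, 1)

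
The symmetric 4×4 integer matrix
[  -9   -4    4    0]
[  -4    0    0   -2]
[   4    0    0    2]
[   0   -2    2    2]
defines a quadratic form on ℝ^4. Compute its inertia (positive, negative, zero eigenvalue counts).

step 0: pivot -9 → sign −
step 1: pivot 16/9 → sign +
step 2: pivot -1/4 → sign −
step 3: row/col 3 already zero → sign 0
signature = (1, 2, 1)

Answer: (1, 2, 1)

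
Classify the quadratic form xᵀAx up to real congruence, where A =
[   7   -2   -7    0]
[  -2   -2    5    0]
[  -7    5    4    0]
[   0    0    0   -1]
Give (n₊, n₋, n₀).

step 0: pivot 7 → sign +
step 1: pivot -18/7 → sign −
step 2: pivot 1/2 → sign +
step 3: pivot -1 → sign −
signature = (2, 2, 0)

Answer: (2, 2, 0)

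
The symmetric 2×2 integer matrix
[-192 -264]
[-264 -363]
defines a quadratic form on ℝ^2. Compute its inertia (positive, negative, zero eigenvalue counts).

step 0: pivot -192 → sign −
step 1: row/col 1 already zero → sign 0
signature = (0, 1, 1)

Answer: (0, 1, 1)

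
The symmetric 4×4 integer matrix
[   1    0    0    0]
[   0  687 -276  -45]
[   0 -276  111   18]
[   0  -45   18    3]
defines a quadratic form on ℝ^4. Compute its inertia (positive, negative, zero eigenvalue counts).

step 0: pivot 1 → sign +
step 1: pivot 687 → sign +
step 2: pivot 27/229 → sign +
step 3: row/col 3 already zero → sign 0
signature = (3, 0, 1)

Answer: (3, 0, 1)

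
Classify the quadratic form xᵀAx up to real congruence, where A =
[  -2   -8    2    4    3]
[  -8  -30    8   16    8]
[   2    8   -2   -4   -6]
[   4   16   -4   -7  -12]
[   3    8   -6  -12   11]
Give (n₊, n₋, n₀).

Answer: (3, 2, 0)

Derivation:
step 0: pivot -2 → sign −
step 1: pivot 2 → sign +
step 2: pivot 1 → sign +
step 3: pivot -57/2 → sign −
step 4: pivot 6/19 → sign +
signature = (3, 2, 0)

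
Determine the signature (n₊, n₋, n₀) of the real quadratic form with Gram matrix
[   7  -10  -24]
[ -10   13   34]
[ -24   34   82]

step 0: pivot 7 → sign +
step 1: pivot -9/7 → sign −
step 2: pivot -2/9 → sign −
signature = (1, 2, 0)

Answer: (1, 2, 0)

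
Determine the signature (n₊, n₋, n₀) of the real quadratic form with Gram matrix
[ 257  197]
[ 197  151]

step 0: pivot 257 → sign +
step 1: pivot -2/257 → sign −
signature = (1, 1, 0)

Answer: (1, 1, 0)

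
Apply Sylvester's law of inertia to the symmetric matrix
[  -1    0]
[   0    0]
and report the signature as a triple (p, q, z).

step 0: pivot -1 → sign −
step 1: row/col 1 already zero → sign 0
signature = (0, 1, 1)

Answer: (0, 1, 1)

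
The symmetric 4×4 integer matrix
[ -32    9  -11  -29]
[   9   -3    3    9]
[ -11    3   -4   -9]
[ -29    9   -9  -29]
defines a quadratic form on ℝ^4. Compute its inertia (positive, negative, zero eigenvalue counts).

step 0: pivot -32 → sign −
step 1: pivot -15/32 → sign −
step 2: pivot -1/5 → sign −
step 3: pivot 2 → sign +
signature = (1, 3, 0)

Answer: (1, 3, 0)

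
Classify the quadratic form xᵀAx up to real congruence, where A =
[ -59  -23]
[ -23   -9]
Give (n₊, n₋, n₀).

Answer: (0, 2, 0)

Derivation:
step 0: pivot -59 → sign −
step 1: pivot -2/59 → sign −
signature = (0, 2, 0)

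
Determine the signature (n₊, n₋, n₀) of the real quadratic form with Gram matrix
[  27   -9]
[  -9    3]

step 0: pivot 27 → sign +
step 1: row/col 1 already zero → sign 0
signature = (1, 0, 1)

Answer: (1, 0, 1)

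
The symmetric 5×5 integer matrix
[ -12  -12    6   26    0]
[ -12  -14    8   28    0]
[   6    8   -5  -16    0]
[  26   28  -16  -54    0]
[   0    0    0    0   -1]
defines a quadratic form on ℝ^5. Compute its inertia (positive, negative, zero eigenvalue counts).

step 0: pivot -12 → sign −
step 1: pivot -2 → sign −
step 2: pivot 13/3 → sign +
step 3: pivot -3/13 → sign −
step 4: pivot -1 → sign −
signature = (1, 4, 0)

Answer: (1, 4, 0)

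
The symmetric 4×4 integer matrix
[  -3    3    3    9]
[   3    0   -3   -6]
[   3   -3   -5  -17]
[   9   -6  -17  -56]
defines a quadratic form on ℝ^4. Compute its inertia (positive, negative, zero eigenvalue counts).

step 0: pivot -3 → sign −
step 1: pivot 3 → sign +
step 2: pivot -2 → sign −
step 3: row/col 3 already zero → sign 0
signature = (1, 2, 1)

Answer: (1, 2, 1)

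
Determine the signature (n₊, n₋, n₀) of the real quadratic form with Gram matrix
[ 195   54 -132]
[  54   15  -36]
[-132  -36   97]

Answer: (3, 0, 0)

Derivation:
step 0: pivot 195 → sign +
step 1: pivot 3/65 → sign +
step 2: pivot 1 → sign +
signature = (3, 0, 0)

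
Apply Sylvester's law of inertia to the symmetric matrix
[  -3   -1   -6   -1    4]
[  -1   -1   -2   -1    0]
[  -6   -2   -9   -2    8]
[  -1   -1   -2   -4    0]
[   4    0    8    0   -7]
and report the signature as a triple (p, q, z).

Answer: (2, 3, 0)

Derivation:
step 0: pivot -3 → sign −
step 1: pivot -2/3 → sign −
step 2: pivot 3 → sign +
step 3: pivot -3 → sign −
step 4: pivot 1 → sign +
signature = (2, 3, 0)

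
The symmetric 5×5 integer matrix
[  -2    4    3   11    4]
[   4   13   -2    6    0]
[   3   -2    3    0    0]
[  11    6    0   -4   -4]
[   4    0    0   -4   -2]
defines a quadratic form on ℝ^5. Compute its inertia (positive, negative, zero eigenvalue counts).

Answer: (3, 2, 0)

Derivation:
step 0: pivot -2 → sign −
step 1: pivot 21 → sign +
step 2: pivot 283/42 → sign +
step 3: pivot 187/283 → sign +
step 4: pivot -6/187 → sign −
signature = (3, 2, 0)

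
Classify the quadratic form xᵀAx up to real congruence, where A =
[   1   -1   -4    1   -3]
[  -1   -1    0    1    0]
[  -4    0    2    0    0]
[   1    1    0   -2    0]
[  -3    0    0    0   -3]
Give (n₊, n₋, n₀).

Answer: (1, 4, 0)

Derivation:
step 0: pivot 1 → sign +
step 1: pivot -2 → sign −
step 2: pivot -6 → sign −
step 3: pivot -1 → sign −
step 4: pivot -3/2 → sign −
signature = (1, 4, 0)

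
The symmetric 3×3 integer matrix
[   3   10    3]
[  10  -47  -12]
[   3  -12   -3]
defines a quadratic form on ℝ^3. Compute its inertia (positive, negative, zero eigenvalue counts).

step 0: pivot 3 → sign +
step 1: pivot -241/3 → sign −
step 2: pivot 6/241 → sign +
signature = (2, 1, 0)

Answer: (2, 1, 0)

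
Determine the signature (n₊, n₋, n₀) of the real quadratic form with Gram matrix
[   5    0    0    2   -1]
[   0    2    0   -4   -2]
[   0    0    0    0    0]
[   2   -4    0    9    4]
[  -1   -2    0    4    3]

Answer: (3, 0, 2)

Derivation:
step 0: pivot 5 → sign +
step 1: pivot 2 → sign +
step 2: pivot 1/5 → sign +
step 3: row/col 3 already zero → sign 0
step 4: row/col 4 already zero → sign 0
signature = (3, 0, 2)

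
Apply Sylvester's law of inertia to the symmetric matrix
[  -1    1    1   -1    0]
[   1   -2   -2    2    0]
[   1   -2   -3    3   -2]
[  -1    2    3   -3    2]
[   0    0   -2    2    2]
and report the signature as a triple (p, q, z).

Answer: (1, 3, 1)

Derivation:
step 0: pivot -1 → sign −
step 1: pivot -1 → sign −
step 2: pivot -1 → sign −
step 3: pivot 6 → sign +
step 4: row/col 4 already zero → sign 0
signature = (1, 3, 1)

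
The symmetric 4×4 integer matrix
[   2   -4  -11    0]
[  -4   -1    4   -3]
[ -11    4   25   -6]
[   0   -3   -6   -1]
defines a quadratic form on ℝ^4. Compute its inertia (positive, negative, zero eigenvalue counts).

step 0: pivot 2 → sign +
step 1: pivot -9 → sign −
step 2: pivot 1/2 → sign +
step 3: row/col 3 already zero → sign 0
signature = (2, 1, 1)

Answer: (2, 1, 1)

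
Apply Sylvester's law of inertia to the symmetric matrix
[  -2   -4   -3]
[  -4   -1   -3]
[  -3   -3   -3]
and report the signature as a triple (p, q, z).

step 0: pivot -2 → sign −
step 1: pivot 7 → sign +
step 2: pivot 3/14 → sign +
signature = (2, 1, 0)

Answer: (2, 1, 0)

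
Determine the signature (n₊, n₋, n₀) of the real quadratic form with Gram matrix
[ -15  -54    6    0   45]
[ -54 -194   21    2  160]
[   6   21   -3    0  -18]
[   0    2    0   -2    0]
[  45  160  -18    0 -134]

Answer: (1, 4, 0)

Derivation:
step 0: pivot -15 → sign −
step 1: pivot 2/5 → sign +
step 2: pivot -3/2 → sign −
step 3: pivot -6 → sign −
step 4: pivot -1/3 → sign −
signature = (1, 4, 0)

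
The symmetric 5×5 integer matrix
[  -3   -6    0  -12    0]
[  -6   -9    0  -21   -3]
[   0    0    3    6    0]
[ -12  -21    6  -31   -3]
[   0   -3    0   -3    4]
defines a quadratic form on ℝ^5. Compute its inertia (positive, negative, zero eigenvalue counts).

step 0: pivot -3 → sign −
step 1: pivot 3 → sign +
step 2: pivot 3 → sign +
step 3: pivot 2 → sign +
step 4: pivot 1 → sign +
signature = (4, 1, 0)

Answer: (4, 1, 0)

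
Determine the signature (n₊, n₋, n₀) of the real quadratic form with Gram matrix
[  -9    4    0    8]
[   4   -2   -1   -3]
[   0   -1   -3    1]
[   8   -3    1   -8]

step 0: pivot -9 → sign −
step 1: pivot -2/9 → sign −
step 2: pivot 3/2 → sign +
step 3: pivot -1 → sign −
signature = (1, 3, 0)

Answer: (1, 3, 0)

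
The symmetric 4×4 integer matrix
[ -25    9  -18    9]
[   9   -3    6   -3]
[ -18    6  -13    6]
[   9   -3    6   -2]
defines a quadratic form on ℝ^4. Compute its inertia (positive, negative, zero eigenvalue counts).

Answer: (2, 2, 0)

Derivation:
step 0: pivot -25 → sign −
step 1: pivot 6/25 → sign +
step 2: pivot -1 → sign −
step 3: pivot 1 → sign +
signature = (2, 2, 0)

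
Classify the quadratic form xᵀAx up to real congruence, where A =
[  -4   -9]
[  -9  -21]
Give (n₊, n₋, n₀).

step 0: pivot -4 → sign −
step 1: pivot -3/4 → sign −
signature = (0, 2, 0)

Answer: (0, 2, 0)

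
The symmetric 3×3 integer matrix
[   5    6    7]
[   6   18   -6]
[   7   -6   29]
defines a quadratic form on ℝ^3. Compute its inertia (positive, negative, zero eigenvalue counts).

Answer: (2, 0, 1)

Derivation:
step 0: pivot 5 → sign +
step 1: pivot 54/5 → sign +
step 2: row/col 2 already zero → sign 0
signature = (2, 0, 1)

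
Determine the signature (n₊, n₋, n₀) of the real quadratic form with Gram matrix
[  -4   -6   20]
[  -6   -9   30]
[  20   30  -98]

step 0: pivot -4 → sign −
step 1: pivot 2 → sign +
step 2: row/col 2 already zero → sign 0
signature = (1, 1, 1)

Answer: (1, 1, 1)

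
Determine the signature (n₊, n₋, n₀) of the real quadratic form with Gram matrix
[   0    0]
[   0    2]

step 0: pivot 2 → sign +
step 1: row/col 1 already zero → sign 0
signature = (1, 0, 1)

Answer: (1, 0, 1)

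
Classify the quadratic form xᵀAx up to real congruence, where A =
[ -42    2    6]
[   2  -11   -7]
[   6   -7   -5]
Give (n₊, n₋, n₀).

Answer: (0, 3, 0)

Derivation:
step 0: pivot -42 → sign −
step 1: pivot -229/21 → sign −
step 2: pivot -2/229 → sign −
signature = (0, 3, 0)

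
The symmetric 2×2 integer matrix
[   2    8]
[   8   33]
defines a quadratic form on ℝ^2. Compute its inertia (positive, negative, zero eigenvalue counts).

step 0: pivot 2 → sign +
step 1: pivot 1 → sign +
signature = (2, 0, 0)

Answer: (2, 0, 0)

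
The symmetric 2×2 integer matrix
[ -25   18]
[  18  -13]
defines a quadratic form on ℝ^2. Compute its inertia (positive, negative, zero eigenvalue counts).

step 0: pivot -25 → sign −
step 1: pivot -1/25 → sign −
signature = (0, 2, 0)

Answer: (0, 2, 0)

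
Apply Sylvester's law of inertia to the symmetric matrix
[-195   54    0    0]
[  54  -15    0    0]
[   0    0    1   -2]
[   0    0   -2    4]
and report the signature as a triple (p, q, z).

step 0: pivot -195 → sign −
step 1: pivot -3/65 → sign −
step 2: pivot 1 → sign +
step 3: row/col 3 already zero → sign 0
signature = (1, 2, 1)

Answer: (1, 2, 1)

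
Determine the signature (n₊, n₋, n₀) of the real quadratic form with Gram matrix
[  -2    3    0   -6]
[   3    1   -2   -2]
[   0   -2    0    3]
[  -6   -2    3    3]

Answer: (2, 2, 0)

Derivation:
step 0: pivot -2 → sign −
step 1: pivot 11/2 → sign +
step 2: pivot -8/11 → sign −
step 3: pivot 3/8 → sign +
signature = (2, 2, 0)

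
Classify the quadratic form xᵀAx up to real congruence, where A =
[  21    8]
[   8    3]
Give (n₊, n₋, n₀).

step 0: pivot 21 → sign +
step 1: pivot -1/21 → sign −
signature = (1, 1, 0)

Answer: (1, 1, 0)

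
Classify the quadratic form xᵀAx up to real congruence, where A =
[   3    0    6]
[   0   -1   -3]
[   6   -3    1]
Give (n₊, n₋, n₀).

step 0: pivot 3 → sign +
step 1: pivot -1 → sign −
step 2: pivot -2 → sign −
signature = (1, 2, 0)

Answer: (1, 2, 0)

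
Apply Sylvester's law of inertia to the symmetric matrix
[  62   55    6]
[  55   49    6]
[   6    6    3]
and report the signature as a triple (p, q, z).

step 0: pivot 62 → sign +
step 1: pivot 13/62 → sign +
step 2: pivot 3/13 → sign +
signature = (3, 0, 0)

Answer: (3, 0, 0)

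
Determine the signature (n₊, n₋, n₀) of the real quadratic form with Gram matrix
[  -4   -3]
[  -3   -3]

step 0: pivot -4 → sign −
step 1: pivot -3/4 → sign −
signature = (0, 2, 0)

Answer: (0, 2, 0)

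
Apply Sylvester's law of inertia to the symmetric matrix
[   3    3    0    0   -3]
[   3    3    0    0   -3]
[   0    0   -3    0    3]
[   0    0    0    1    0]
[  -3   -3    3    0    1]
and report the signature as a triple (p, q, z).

step 0: pivot 3 → sign +
step 1: pivot -3 → sign −
step 2: pivot 1 → sign +
step 3: pivot 1 → sign +
step 4: row/col 4 already zero → sign 0
signature = (3, 1, 1)

Answer: (3, 1, 1)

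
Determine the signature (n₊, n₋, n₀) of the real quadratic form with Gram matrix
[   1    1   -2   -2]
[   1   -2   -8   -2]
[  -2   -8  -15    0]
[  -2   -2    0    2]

Answer: (2, 2, 0)

Derivation:
step 0: pivot 1 → sign +
step 1: pivot -3 → sign −
step 2: pivot -7 → sign −
step 3: pivot 2/7 → sign +
signature = (2, 2, 0)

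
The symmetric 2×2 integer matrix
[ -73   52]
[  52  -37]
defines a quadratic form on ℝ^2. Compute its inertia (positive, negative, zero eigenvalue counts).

step 0: pivot -73 → sign −
step 1: pivot 3/73 → sign +
signature = (1, 1, 0)

Answer: (1, 1, 0)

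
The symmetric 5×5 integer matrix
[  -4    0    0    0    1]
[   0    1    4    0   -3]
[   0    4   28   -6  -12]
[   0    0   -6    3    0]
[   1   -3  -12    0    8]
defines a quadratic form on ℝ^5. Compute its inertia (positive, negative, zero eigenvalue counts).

Answer: (2, 2, 1)

Derivation:
step 0: pivot -4 → sign −
step 1: pivot 1 → sign +
step 2: pivot 12 → sign +
step 3: pivot -3/4 → sign −
step 4: row/col 4 already zero → sign 0
signature = (2, 2, 1)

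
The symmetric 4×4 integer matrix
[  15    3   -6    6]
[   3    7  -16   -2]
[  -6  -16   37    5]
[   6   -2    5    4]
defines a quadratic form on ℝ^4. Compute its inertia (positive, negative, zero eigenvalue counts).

Answer: (3, 0, 1)

Derivation:
step 0: pivot 15 → sign +
step 1: pivot 32/5 → sign +
step 2: pivot 3/8 → sign +
step 3: row/col 3 already zero → sign 0
signature = (3, 0, 1)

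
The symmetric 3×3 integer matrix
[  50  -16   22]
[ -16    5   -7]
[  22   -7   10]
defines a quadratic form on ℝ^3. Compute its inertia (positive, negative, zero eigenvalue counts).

Answer: (2, 1, 0)

Derivation:
step 0: pivot 50 → sign +
step 1: pivot -3/25 → sign −
step 2: pivot 1/3 → sign +
signature = (2, 1, 0)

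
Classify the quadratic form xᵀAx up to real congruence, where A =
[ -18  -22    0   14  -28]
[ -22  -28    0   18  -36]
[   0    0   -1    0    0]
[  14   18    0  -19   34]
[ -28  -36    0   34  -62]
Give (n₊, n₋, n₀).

step 0: pivot -18 → sign −
step 1: pivot -10/9 → sign −
step 2: pivot -1 → sign −
step 3: pivot -37/5 → sign −
step 4: pivot 6/37 → sign +
signature = (1, 4, 0)

Answer: (1, 4, 0)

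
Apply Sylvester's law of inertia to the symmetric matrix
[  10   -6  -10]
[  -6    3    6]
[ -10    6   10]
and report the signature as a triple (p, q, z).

Answer: (1, 1, 1)

Derivation:
step 0: pivot 10 → sign +
step 1: pivot -3/5 → sign −
step 2: row/col 2 already zero → sign 0
signature = (1, 1, 1)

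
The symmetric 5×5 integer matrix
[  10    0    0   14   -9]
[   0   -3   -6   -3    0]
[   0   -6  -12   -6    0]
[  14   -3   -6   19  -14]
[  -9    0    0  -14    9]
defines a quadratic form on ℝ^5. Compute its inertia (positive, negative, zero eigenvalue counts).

step 0: pivot 10 → sign +
step 1: pivot -3 → sign −
step 2: pivot 12/5 → sign +
step 3: pivot 1/12 → sign +
step 4: row/col 4 already zero → sign 0
signature = (3, 1, 1)

Answer: (3, 1, 1)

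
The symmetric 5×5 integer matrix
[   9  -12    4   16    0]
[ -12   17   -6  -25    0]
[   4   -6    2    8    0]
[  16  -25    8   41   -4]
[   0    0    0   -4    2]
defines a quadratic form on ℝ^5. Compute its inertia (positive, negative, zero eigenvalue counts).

Answer: (4, 1, 0)

Derivation:
step 0: pivot 9 → sign +
step 1: pivot 1 → sign +
step 2: pivot -2/9 → sign −
step 3: pivot 10 → sign +
step 4: pivot 2/5 → sign +
signature = (4, 1, 0)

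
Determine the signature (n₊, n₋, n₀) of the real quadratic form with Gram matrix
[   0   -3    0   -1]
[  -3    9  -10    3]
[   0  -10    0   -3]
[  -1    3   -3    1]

Answer: (2, 2, 0)

Derivation:
step 0: pivot 9 → sign +
step 1: pivot -1 → sign −
step 2: pivot 2/3 → sign +
step 3: pivot -1/6 → sign −
signature = (2, 2, 0)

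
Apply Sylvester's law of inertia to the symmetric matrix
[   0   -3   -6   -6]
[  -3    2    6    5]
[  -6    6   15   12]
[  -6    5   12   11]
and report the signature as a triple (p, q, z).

Answer: (2, 2, 0)

Derivation:
step 0: pivot 2 → sign +
step 1: pivot -9/2 → sign −
step 2: pivot -1 → sign −
step 3: pivot 3 → sign +
signature = (2, 2, 0)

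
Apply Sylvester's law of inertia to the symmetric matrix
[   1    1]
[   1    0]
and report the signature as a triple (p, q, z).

step 0: pivot 1 → sign +
step 1: pivot -1 → sign −
signature = (1, 1, 0)

Answer: (1, 1, 0)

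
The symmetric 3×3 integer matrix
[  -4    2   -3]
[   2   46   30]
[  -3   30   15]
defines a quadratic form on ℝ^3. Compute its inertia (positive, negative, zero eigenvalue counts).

step 0: pivot -4 → sign −
step 1: pivot 47 → sign +
step 2: pivot -3/94 → sign −
signature = (1, 2, 0)

Answer: (1, 2, 0)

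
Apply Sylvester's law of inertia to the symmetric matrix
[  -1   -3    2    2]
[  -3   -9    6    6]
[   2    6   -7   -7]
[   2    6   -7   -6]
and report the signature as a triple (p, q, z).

step 0: pivot -1 → sign −
step 1: pivot -3 → sign −
step 2: pivot 1 → sign +
step 3: row/col 3 already zero → sign 0
signature = (1, 2, 1)

Answer: (1, 2, 1)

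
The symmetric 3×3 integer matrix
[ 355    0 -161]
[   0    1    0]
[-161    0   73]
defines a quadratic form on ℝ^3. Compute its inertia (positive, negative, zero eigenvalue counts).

step 0: pivot 355 → sign +
step 1: pivot 1 → sign +
step 2: pivot -6/355 → sign −
signature = (2, 1, 0)

Answer: (2, 1, 0)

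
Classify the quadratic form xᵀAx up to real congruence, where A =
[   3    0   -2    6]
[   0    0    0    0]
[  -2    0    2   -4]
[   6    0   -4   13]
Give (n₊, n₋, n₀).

step 0: pivot 3 → sign +
step 1: pivot 2/3 → sign +
step 2: pivot 1 → sign +
step 3: row/col 3 already zero → sign 0
signature = (3, 0, 1)

Answer: (3, 0, 1)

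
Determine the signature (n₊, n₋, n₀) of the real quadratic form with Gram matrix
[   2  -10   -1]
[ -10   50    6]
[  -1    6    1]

step 0: pivot 2 → sign +
step 1: pivot 1/2 → sign +
step 2: pivot -2 → sign −
signature = (2, 1, 0)

Answer: (2, 1, 0)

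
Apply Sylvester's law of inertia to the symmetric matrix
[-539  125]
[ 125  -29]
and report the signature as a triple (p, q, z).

step 0: pivot -539 → sign −
step 1: pivot -6/539 → sign −
signature = (0, 2, 0)

Answer: (0, 2, 0)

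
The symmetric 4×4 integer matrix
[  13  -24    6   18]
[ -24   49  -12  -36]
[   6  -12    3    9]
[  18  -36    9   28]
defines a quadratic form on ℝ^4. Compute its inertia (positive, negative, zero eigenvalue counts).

step 0: pivot 13 → sign +
step 1: pivot 61/13 → sign +
step 2: pivot 3/61 → sign +
step 3: pivot 1 → sign +
signature = (4, 0, 0)

Answer: (4, 0, 0)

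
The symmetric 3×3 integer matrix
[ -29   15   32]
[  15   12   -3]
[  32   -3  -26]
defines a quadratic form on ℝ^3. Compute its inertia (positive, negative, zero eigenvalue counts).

Answer: (2, 1, 0)

Derivation:
step 0: pivot -29 → sign −
step 1: pivot 573/29 → sign +
step 2: pivot 3/191 → sign +
signature = (2, 1, 0)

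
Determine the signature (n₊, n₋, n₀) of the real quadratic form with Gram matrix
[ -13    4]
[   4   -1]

Answer: (1, 1, 0)

Derivation:
step 0: pivot -13 → sign −
step 1: pivot 3/13 → sign +
signature = (1, 1, 0)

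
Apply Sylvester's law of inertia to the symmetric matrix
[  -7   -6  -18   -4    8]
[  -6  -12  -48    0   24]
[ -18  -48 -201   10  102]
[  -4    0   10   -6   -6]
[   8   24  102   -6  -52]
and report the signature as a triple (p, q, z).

Answer: (1, 3, 1)

Derivation:
step 0: pivot -7 → sign −
step 1: pivot -48/7 → sign −
step 2: pivot -2 → sign −
step 3: pivot 8 → sign +
step 4: row/col 4 already zero → sign 0
signature = (1, 3, 1)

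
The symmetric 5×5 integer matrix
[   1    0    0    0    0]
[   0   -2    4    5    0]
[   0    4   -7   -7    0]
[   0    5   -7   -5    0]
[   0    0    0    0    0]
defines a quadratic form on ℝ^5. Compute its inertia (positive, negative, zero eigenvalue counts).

step 0: pivot 1 → sign +
step 1: pivot -2 → sign −
step 2: pivot 1 → sign +
step 3: pivot -3/2 → sign −
step 4: row/col 4 already zero → sign 0
signature = (2, 2, 1)

Answer: (2, 2, 1)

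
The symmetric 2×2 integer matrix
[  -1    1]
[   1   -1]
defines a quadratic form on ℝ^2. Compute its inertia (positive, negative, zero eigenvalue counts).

Answer: (0, 1, 1)

Derivation:
step 0: pivot -1 → sign −
step 1: row/col 1 already zero → sign 0
signature = (0, 1, 1)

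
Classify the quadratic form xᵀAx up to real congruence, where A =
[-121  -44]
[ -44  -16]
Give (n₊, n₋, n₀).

Answer: (0, 1, 1)

Derivation:
step 0: pivot -121 → sign −
step 1: row/col 1 already zero → sign 0
signature = (0, 1, 1)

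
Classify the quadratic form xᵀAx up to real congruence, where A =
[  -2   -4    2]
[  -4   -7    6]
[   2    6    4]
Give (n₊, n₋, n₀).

Answer: (2, 1, 0)

Derivation:
step 0: pivot -2 → sign −
step 1: pivot 1 → sign +
step 2: pivot 2 → sign +
signature = (2, 1, 0)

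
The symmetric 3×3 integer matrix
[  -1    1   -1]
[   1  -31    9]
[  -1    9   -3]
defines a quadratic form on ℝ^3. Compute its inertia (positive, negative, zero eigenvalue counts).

Answer: (1, 2, 0)

Derivation:
step 0: pivot -1 → sign −
step 1: pivot -30 → sign −
step 2: pivot 2/15 → sign +
signature = (1, 2, 0)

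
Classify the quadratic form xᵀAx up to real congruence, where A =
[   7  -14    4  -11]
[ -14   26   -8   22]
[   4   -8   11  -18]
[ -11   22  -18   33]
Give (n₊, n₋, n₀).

Answer: (2, 2, 0)

Derivation:
step 0: pivot 7 → sign +
step 1: pivot -2 → sign −
step 2: pivot 61/7 → sign +
step 3: pivot -2/61 → sign −
signature = (2, 2, 0)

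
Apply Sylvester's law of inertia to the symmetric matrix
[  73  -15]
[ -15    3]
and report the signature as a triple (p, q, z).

step 0: pivot 73 → sign +
step 1: pivot -6/73 → sign −
signature = (1, 1, 0)

Answer: (1, 1, 0)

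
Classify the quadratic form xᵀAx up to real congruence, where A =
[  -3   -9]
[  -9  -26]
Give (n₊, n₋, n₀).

Answer: (1, 1, 0)

Derivation:
step 0: pivot -3 → sign −
step 1: pivot 1 → sign +
signature = (1, 1, 0)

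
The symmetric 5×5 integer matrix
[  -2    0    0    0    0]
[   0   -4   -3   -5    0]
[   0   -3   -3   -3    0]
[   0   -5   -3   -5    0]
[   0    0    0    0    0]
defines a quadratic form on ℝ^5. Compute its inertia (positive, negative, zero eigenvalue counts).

Answer: (1, 3, 1)

Derivation:
step 0: pivot -2 → sign −
step 1: pivot -4 → sign −
step 2: pivot -3/4 → sign −
step 3: pivot 2 → sign +
step 4: row/col 4 already zero → sign 0
signature = (1, 3, 1)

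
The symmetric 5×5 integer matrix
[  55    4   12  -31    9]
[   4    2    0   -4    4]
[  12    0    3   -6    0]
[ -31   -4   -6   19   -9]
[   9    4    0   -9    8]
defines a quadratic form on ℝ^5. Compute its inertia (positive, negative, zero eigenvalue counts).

Answer: (3, 1, 1)

Derivation:
step 0: pivot 55 → sign +
step 1: pivot 94/55 → sign +
step 2: pivot -3/47 → sign −
step 3: pivot 1 → sign +
step 4: row/col 4 already zero → sign 0
signature = (3, 1, 1)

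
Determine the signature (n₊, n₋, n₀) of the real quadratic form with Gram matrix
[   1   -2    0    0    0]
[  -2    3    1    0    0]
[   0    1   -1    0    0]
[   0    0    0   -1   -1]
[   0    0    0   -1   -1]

step 0: pivot 1 → sign +
step 1: pivot -1 → sign −
step 2: pivot -1 → sign −
step 3: row/col 3 already zero → sign 0
step 4: row/col 4 already zero → sign 0
signature = (1, 2, 2)

Answer: (1, 2, 2)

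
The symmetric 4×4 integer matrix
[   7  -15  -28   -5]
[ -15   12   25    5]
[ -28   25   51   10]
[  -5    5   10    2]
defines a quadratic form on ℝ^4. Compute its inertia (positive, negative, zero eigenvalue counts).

Answer: (2, 2, 0)

Derivation:
step 0: pivot 7 → sign +
step 1: pivot -141/7 → sign −
step 2: pivot -26/141 → sign −
step 3: pivot 1/13 → sign +
signature = (2, 2, 0)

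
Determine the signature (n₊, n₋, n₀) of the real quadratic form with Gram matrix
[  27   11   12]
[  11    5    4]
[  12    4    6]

Answer: (2, 1, 0)

Derivation:
step 0: pivot 27 → sign +
step 1: pivot 14/27 → sign +
step 2: pivot -6/7 → sign −
signature = (2, 1, 0)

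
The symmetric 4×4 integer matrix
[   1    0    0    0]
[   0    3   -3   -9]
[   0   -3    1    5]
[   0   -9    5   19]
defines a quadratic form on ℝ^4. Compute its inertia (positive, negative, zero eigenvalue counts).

Answer: (2, 1, 1)

Derivation:
step 0: pivot 1 → sign +
step 1: pivot 3 → sign +
step 2: pivot -2 → sign −
step 3: row/col 3 already zero → sign 0
signature = (2, 1, 1)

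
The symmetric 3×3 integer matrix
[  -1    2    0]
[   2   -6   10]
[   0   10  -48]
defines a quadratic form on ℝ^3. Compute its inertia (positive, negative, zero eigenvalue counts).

Answer: (1, 2, 0)

Derivation:
step 0: pivot -1 → sign −
step 1: pivot -2 → sign −
step 2: pivot 2 → sign +
signature = (1, 2, 0)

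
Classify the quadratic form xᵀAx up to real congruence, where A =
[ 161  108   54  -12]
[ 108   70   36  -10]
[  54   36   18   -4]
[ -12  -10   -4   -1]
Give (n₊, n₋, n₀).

step 0: pivot 161 → sign +
step 1: pivot -394/161 → sign −
step 2: pivot -18/197 → sign −
step 3: pivot 1/9 → sign +
signature = (2, 2, 0)

Answer: (2, 2, 0)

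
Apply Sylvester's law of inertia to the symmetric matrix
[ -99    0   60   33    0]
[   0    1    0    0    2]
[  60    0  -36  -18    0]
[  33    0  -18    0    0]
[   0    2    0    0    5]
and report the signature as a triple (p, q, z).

step 0: pivot -99 → sign −
step 1: pivot 1 → sign +
step 2: pivot 4/11 → sign +
step 3: pivot 1 → sign +
step 4: row/col 4 already zero → sign 0
signature = (3, 1, 1)

Answer: (3, 1, 1)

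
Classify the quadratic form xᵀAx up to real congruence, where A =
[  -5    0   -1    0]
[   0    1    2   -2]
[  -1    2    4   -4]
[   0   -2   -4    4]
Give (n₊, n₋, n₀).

Answer: (2, 1, 1)

Derivation:
step 0: pivot -5 → sign −
step 1: pivot 1 → sign +
step 2: pivot 1/5 → sign +
step 3: row/col 3 already zero → sign 0
signature = (2, 1, 1)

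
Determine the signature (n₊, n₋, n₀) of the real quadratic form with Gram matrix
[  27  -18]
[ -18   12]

step 0: pivot 27 → sign +
step 1: row/col 1 already zero → sign 0
signature = (1, 0, 1)

Answer: (1, 0, 1)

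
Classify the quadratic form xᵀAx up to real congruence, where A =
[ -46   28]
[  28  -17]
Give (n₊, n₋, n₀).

step 0: pivot -46 → sign −
step 1: pivot 1/23 → sign +
signature = (1, 1, 0)

Answer: (1, 1, 0)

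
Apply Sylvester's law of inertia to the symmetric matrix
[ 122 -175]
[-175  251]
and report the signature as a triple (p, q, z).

step 0: pivot 122 → sign +
step 1: pivot -3/122 → sign −
signature = (1, 1, 0)

Answer: (1, 1, 0)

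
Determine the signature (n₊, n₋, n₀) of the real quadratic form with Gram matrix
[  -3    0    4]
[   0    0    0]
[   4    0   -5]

step 0: pivot -3 → sign −
step 1: pivot 1/3 → sign +
step 2: row/col 2 already zero → sign 0
signature = (1, 1, 1)

Answer: (1, 1, 1)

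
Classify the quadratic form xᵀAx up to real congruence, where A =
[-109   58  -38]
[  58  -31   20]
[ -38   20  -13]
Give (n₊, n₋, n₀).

Answer: (1, 2, 0)

Derivation:
step 0: pivot -109 → sign −
step 1: pivot -15/109 → sign −
step 2: pivot 3/5 → sign +
signature = (1, 2, 0)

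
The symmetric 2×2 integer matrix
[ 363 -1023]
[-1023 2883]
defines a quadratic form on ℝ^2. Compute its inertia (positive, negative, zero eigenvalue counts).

step 0: pivot 363 → sign +
step 1: row/col 1 already zero → sign 0
signature = (1, 0, 1)

Answer: (1, 0, 1)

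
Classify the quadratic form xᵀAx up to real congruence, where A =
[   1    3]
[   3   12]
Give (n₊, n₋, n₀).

Answer: (2, 0, 0)

Derivation:
step 0: pivot 1 → sign +
step 1: pivot 3 → sign +
signature = (2, 0, 0)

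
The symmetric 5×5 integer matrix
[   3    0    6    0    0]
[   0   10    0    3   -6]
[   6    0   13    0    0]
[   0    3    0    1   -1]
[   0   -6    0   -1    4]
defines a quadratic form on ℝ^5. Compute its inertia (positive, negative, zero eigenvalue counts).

Answer: (4, 1, 0)

Derivation:
step 0: pivot 3 → sign +
step 1: pivot 10 → sign +
step 2: pivot 1 → sign +
step 3: pivot 1/10 → sign +
step 4: pivot -6 → sign −
signature = (4, 1, 0)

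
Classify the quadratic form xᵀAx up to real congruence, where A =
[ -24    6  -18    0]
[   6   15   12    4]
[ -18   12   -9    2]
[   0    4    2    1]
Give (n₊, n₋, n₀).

step 0: pivot -24 → sign −
step 1: pivot 33/2 → sign +
step 2: pivot 12/11 → sign +
step 3: row/col 3 already zero → sign 0
signature = (2, 1, 1)

Answer: (2, 1, 1)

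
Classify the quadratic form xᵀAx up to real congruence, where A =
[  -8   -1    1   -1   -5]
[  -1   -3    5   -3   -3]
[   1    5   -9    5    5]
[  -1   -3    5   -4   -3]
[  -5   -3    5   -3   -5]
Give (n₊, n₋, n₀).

Answer: (1, 4, 0)

Derivation:
step 0: pivot -8 → sign −
step 1: pivot -23/8 → sign −
step 2: pivot -14/23 → sign −
step 3: pivot -1 → sign −
step 4: pivot 2/7 → sign +
signature = (1, 4, 0)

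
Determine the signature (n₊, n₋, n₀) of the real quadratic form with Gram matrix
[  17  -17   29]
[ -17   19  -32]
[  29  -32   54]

Answer: (3, 0, 0)

Derivation:
step 0: pivot 17 → sign +
step 1: pivot 2 → sign +
step 2: pivot 1/34 → sign +
signature = (3, 0, 0)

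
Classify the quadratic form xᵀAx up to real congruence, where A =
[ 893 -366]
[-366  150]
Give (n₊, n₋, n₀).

step 0: pivot 893 → sign +
step 1: pivot -6/893 → sign −
signature = (1, 1, 0)

Answer: (1, 1, 0)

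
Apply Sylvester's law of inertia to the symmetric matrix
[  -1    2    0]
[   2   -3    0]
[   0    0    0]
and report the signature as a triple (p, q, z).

Answer: (1, 1, 1)

Derivation:
step 0: pivot -1 → sign −
step 1: pivot 1 → sign +
step 2: row/col 2 already zero → sign 0
signature = (1, 1, 1)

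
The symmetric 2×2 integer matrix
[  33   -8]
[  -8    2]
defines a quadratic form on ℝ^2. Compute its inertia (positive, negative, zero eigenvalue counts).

Answer: (2, 0, 0)

Derivation:
step 0: pivot 33 → sign +
step 1: pivot 2/33 → sign +
signature = (2, 0, 0)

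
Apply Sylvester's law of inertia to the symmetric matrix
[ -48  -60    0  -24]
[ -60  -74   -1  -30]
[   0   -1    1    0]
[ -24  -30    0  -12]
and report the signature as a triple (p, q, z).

step 0: pivot -48 → sign −
step 1: pivot 1 → sign +
step 2: row/col 2 already zero → sign 0
step 3: row/col 3 already zero → sign 0
signature = (1, 1, 2)

Answer: (1, 1, 2)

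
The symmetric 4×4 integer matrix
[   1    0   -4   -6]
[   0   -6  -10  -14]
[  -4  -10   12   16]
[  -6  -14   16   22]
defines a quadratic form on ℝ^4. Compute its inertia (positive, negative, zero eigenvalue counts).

step 0: pivot 1 → sign +
step 1: pivot -6 → sign −
step 2: pivot 38/3 → sign +
step 3: pivot 2/19 → sign +
signature = (3, 1, 0)

Answer: (3, 1, 0)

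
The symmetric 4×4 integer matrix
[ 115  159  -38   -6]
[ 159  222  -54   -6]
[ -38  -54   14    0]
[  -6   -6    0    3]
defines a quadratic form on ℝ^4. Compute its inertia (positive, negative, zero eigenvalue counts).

Answer: (3, 1, 0)

Derivation:
step 0: pivot 115 → sign +
step 1: pivot 249/115 → sign +
step 2: pivot 38/83 → sign +
step 3: pivot -3/19 → sign −
signature = (3, 1, 0)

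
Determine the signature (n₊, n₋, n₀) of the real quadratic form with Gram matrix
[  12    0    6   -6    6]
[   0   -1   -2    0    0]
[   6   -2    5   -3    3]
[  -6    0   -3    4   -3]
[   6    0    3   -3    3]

Answer: (3, 1, 1)

Derivation:
step 0: pivot 12 → sign +
step 1: pivot -1 → sign −
step 2: pivot 6 → sign +
step 3: pivot 1 → sign +
step 4: row/col 4 already zero → sign 0
signature = (3, 1, 1)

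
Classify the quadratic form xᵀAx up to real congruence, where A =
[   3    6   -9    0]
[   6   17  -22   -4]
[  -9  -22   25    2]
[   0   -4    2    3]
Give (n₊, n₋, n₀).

step 0: pivot 3 → sign +
step 1: pivot 5 → sign +
step 2: pivot -26/5 → sign −
step 3: pivot 1/13 → sign +
signature = (3, 1, 0)

Answer: (3, 1, 0)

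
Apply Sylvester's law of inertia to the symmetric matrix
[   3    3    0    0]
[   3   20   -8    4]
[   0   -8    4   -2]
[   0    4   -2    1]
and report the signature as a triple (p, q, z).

step 0: pivot 3 → sign +
step 1: pivot 17 → sign +
step 2: pivot 4/17 → sign +
step 3: row/col 3 already zero → sign 0
signature = (3, 0, 1)

Answer: (3, 0, 1)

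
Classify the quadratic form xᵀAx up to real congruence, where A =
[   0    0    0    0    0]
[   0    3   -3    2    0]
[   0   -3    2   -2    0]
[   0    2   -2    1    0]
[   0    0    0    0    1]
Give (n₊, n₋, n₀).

Answer: (2, 2, 1)

Derivation:
step 0: pivot 3 → sign +
step 1: pivot -1 → sign −
step 2: pivot -1/3 → sign −
step 3: pivot 1 → sign +
step 4: row/col 4 already zero → sign 0
signature = (2, 2, 1)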